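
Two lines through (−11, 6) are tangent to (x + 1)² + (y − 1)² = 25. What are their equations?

y = 6 and 4x + 3y = −26

Let a tangent through (−11, 6) have slope m. Its distance from (−1, 1) must equal 5:
[m·(10) − (−5)]² = 25(m² + 1)
3m² + 4m = 0, so m = 0 or m = −4/3.
Through (−11, 6) these give y = 6 and 4x + 3y = −26.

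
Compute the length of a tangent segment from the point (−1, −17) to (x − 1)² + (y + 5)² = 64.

2√21

With centre O = (1, −5), |OP|² = 148 and r² = 64.
By the tangent–radius right angle, tangent length = √(|PO|² − r²) = √84 = 2√21.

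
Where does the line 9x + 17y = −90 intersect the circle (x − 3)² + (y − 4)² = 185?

Substitute y = (−90 − 9x)/17:
370x² + 1110x − 25900 = 0  ⟹  x² + 3x − 70 = 0
x = 7 or x = −10, giving (7, −9) and (−10, 0).

(−10, 0) and (7, −9)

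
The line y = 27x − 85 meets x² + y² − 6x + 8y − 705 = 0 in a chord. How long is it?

2√730

Centre (3, −4), r² = 730. Perpendicular distance d from centre to line = |0| / √730 = 0/√730.
Chord = 2√(r² − d²) = 2·√(730) = 2√730.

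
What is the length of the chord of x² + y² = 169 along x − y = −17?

Centre (0, 0), r² = 169. Perpendicular distance d from centre to line = |17| / √2 = 17/√2.
Chord = 2√(r² − d²) = 2·√(49/2) = 7√2.

7√2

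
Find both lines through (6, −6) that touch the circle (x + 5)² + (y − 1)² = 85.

Let a tangent through (6, −6) have slope m. Its distance from (−5, 1) must equal √85:
[m·(−11) − (7)]² = 85(m² + 1)
18m² + 77m − 18 = 0, so m = 2/9 or m = −9/2.
With m = 2/9: 2x − 9y = 66. With m = −9/2: 9x + 2y = 42.

2x − 9y = 66 and 9x + 2y = 42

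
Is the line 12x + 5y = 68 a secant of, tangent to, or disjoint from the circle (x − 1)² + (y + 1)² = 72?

secant

Centre (1, −1), r² = 72. Distance² from centre to line = (−61)²/169 = 3721/169.
Since d² < r², the line cuts the circle twice.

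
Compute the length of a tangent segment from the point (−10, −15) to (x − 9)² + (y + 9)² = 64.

3√37

The centre is (9, −9) and r = 8. The square of the distance from P to the centre is 361 + 36 = 397.
By the tangent–radius right angle, tangent length = √(|PO|² − r²) = √333 = 3√37.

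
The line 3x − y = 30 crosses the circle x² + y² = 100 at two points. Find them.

(8, −6) and (10, 0)

Substitute y = 3x − 30:
10x² − 180x + 800 = 0  ⟹  x² − 18x + 80 = 0
x = 10 or x = 8, giving (10, 0) and (8, −6).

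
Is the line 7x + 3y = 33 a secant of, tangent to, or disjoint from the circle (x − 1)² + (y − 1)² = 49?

Centre (1, 1), r² = 49. Distance² from centre to line = (−23)²/58 = 529/58.
Since d² < r², the line cuts the circle twice.

secant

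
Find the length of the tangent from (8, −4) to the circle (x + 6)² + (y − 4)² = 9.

√251

The centre is (−6, 4) and r = 3. The square of the distance from P to the centre is 196 + 64 = 260.
Power of the point: PT² = |PO|² − r² = 251, so PT = √251.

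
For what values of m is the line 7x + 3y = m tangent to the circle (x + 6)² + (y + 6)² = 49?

m = −60 ± 7√58

The line touches the circle iff its distance from (−6, −6) is 7:
|7·(−6) + 3·(−6) − m| / √58 = 7
|m − (−60)| = 7√58.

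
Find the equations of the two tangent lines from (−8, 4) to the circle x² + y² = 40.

x − 3y = −20 and 3x + y = −20

A line y − (4) = m(x − (−8)) is tangent when its distance from (0, 0) is 2√10:
[m·(8) − (−4)]² = 40(m² + 1)
3m² + 8m − 3 = 0, so m = 1/3 or m = −3.
With m = 1/3: x − 3y = −20. With m = −3: 3x + y = −20.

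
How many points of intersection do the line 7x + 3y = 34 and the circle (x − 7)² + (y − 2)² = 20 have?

2

d² = (7·7 + 3·2 − (34))²/58 = 441/58; r² = 20.
Since d² < r², the line cuts the circle twice.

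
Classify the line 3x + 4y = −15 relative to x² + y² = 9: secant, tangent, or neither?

tangent

Substituting the line into the circle gives 25x² + 90x + 81 = 0.
Δ = 8100 − 8100 = 0.
A repeated root: the line is tangent.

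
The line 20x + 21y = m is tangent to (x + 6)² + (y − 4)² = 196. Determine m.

Tangency holds when the distance from the centre (−6, 4) to the line equals the radius 14:
|20·(−6) + 21·4 − m| / √841 = 14
|m − (−36)| = 14·29, so m = 370 or m = −442.

m = −442 or m = 370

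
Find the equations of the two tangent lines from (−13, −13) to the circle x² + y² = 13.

Write the tangent as mx − y + (−13 − m·(−13)) = 0 and set its distance from the centre to √13:
[m·(13) − (13)]² = 13(m² + 1)
6m² − 13m + 6 = 0, so m = 3/2 or m = 2/3.
With m = 3/2: 3x − 2y = −13. With m = 2/3: 2x − 3y = 13.

3x − 2y = −13 and 2x − 3y = 13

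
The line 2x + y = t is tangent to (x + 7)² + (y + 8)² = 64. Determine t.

Tangency holds when the distance from the centre (−7, −8) to the line equals the radius 8:
|2·(−7) + 1·(−8) − t| / √5 = 8
|t − (−22)| = 8√5.

t = −22 ± 8√5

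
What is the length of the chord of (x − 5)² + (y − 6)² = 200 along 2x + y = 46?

4√5

The distance from (5, 6) to the line is 30/√5, and r² = 200.
Half the chord is √(r² − d²) = √(20), so the full chord is 4√5.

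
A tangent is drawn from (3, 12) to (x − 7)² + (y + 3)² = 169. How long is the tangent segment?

Centre (7, −3), r² = 169. |PO|² = (−4)² + (15)² = 241.
By the tangent–radius right angle, tangent length = √(|PO|² − r²) = √72 = 6√2.

6√2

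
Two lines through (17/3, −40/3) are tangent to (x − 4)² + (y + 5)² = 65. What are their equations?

x + 8y = −101 and 4x − 7y = 116

Write the tangent as mx − y + (−40/3 − m·(17/3)) = 0 and set its distance from the centre to √65:
[m·(−5/3) − (25/3)]² = 65(m² + 1)
56m² − 25m − 4 = 0, so m = −1/8 or m = 4/7.
With m = −1/8: x + 8y = −101. With m = 4/7: 4x − 7y = 116.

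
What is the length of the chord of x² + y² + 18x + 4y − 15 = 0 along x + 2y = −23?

8√5

From the line, y = (−23 − x)/2. Substituting:
5x² + 110x + 285 = 0  ⟹  x² + 22x + 57 = 0
x = −3 or x = −19, giving (−3, −10) and (−19, −2).
Chord length = distance between (−3, −10) and (−19, −2) = √320 = 8√5.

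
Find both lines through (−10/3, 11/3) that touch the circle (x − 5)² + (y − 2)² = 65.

8x + y = −23 and 7x − 4y = −38

A line y − (11/3) = m(x − (−10/3)) is tangent when its distance from (5, 2) is √65:
(25/3m − (−5/3))² = 65(m² + 1)
4m² + 25m − 56 = 0, so m = −8 or m = 7/4.
Through (−10/3, 11/3) these give 8x + y = −23 and 7x − 4y = −38.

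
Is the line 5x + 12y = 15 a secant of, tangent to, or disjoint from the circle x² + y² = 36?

Substituting the line into the circle gives 169x² − 150x − 4959 = 0.
Δ = 22500 − (−3352284) = 3374784.
Two real roots: the line is a secant.

secant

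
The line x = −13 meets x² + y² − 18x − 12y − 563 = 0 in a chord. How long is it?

The line gives x = −13. Substituting into the circle:
y² − 12y − 160 = 0
y = 20 or y = −8, giving (−13, 20) and (−13, −8).
Chord length = distance between (−13, 20) and (−13, −8) = √784 = 28.

28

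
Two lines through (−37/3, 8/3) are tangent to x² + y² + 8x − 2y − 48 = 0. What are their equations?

7x − 4y = −97 and 8x + y = −96

A line y − (8/3) = m(x − (−37/3)) is tangent when its distance from (−4, 1) is √65:
(25/3m − (−5/3))² = 65(m² + 1)
4m² + 25m − 56 = 0, so m = 7/4 or m = −8.
Through (−37/3, 8/3) these give 7x − 4y = −97 and 8x + y = −96.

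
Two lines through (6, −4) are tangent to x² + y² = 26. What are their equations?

x − 5y = 26 and 5x + y = 26

A line y − (−4) = m(x − (6)) is tangent when its distance from (0, 0) is √26:
(−6m − (4))² = 26(m² + 1)
5m² + 24m − 5 = 0, so m = 1/5 or m = −5.
With m = 1/5: x − 5y = 26. With m = −5: 5x + y = 26.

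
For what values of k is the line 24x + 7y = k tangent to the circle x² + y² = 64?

k = −200 or k = 200

For a tangent, require d(centre, line) = r = 8.
|24·0 + 7·0 − k| / √625 = 8
|k| = 8·25, so k = 200 or k = −200.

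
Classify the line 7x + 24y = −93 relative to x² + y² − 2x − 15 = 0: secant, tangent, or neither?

tangent

Substituting the line into the circle gives 625x² + 150x + 9 = 0.
Discriminant = (150)² − 4·625·(9) = 0.
A repeated root: the line is tangent.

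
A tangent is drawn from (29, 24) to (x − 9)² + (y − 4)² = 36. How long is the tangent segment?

2√191

The centre is (9, 4) and r = 6. The square of the distance from P to the centre is 400 + 400 = 800.
By the tangent–radius right angle, tangent length = √(|PO|² − r²) = √764 = 2√191.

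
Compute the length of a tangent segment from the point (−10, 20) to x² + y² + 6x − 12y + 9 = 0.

√209

The centre is (−3, 6) and r = 6. The square of the distance from P to the centre is 49 + 196 = 245.
The tangent meets the radius at right angles, so tangent² = |PO|² − r² = 245 − 36 = 209.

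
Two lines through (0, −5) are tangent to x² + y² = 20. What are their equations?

A line y − (−5) = m(x − (0)) is tangent when its distance from (0, 0) is 2√5:
[m·(0) − (5)]² = 20(m² + 1)
4m² − 1 = 0, so m = −1/2 or m = 1/2.
With m = −1/2: x + 2y = −10. With m = 1/2: x − 2y = 10.

x + 2y = −10 and x − 2y = 10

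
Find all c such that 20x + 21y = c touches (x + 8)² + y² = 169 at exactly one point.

c = −537 or c = 217

Tangency holds when the distance from the centre (−8, 0) to the line equals the radius 13:
|20·(−8) + 21·0 − c| / √841 = 13
|c − (−160)| = 13·29, so c = 217 or c = −537.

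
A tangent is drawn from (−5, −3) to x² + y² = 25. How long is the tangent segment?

With centre O = (0, 0), |OP|² = 34 and r² = 25.
By the tangent–radius right angle, tangent length = √(|PO|² − r²) = √9 = 3.

3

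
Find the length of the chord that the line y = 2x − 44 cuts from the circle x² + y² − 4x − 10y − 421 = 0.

6√5

The distance from (2, 5) to the line is 45/√5, and r² = 450.
Half the chord is √(r² − d²) = √(45), so the full chord is 6√5.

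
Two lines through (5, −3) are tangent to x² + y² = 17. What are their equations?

4x + y = 17 and x − 4y = 17

Let a tangent through (5, −3) have slope m. Its distance from (0, 0) must equal √17:
(−5m − (3))² = 17(m² + 1)
4m² + 15m − 4 = 0, so m = −4 or m = 1/4.
Through (5, −3) these give 4x + y = 17 and x − 4y = 17.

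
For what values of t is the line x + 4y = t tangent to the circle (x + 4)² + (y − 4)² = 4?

The line touches the circle iff its distance from (−4, 4) is 2:
|1·(−4) + 4·4 − t| / √17 = 2
|t − (12)| = 2√17.

t = 12 ± 2√17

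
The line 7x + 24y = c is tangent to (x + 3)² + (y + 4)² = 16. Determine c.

The line touches the circle iff its distance from (−3, −4) is 4:
|7·(−3) + 24·(−4) − c| / √625 = 4
|c − (−117)| = 4·25, so c = −17 or c = −217.

c = −217 or c = −17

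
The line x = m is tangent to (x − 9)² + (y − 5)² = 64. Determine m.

Tangency holds when the distance from the centre (9, 5) to the line equals the radius 8:
|1·9 + 0·5 − m| / √1 = 8
|m − (9)| = 8, so m = 17 or m = 1.

m = 1 or m = 17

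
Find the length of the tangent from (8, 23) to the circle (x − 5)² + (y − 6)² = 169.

Centre (5, 6), r² = 169. |PO|² = (3)² + (17)² = 298.
Power of the point: PT² = |PO|² − r² = 129, so PT = √129.

√129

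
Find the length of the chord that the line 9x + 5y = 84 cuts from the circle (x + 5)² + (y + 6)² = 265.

The distance from (−5, −6) to the line is 159/√106, and r² = 265.
Chord = 2√(r² − d²) = 2·√(53/2) = √106.

√106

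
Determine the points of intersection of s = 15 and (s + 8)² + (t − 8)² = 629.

The line gives s = 15. Substituting into the circle:
t² − 16t − 36 = 0
t = 18 or t = −2, giving (15, 18) and (15, −2).

(15, −2) and (15, 18)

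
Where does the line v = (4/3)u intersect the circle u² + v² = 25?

(−3, −4) and (3, 4)

Express v = (4u)/3 and substitute into the circle:
25u² − 225 = 0  ⟹  u² − 9 = 0
u = 3 or u = −3, giving (3, 4) and (−3, −4).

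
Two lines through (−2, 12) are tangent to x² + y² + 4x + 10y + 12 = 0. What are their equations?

Let a tangent through (−2, 12) have slope m. Its distance from (−2, −5) must equal √17:
[m·(0) − (−17)]² = 17(m² + 1)
m² − 16 = 0, so m = −4 or m = 4.
Through (−2, 12) these give 4x + y = 4 and 4x − y = −20.

4x + y = 4 and 4x − y = −20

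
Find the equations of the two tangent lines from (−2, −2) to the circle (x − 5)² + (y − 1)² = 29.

Write the tangent as mx − y + (−2 − m·(−2)) = 0 and set its distance from the centre to √29:
[m·(7) − (3)]² = 29(m² + 1)
10m² − 21m − 10 = 0, so m = −2/5 or m = 5/2.
With m = −2/5: 2x + 5y = −14. With m = 5/2: 5x − 2y = −6.

2x + 5y = −14 and 5x − 2y = −6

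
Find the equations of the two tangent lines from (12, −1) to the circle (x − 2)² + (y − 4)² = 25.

4x + 3y = 45 and y = −1

A line y − (−1) = m(x − (12)) is tangent when its distance from (2, 4) is 5:
(−10m − (5))² = 25(m² + 1)
3m² + 4m = 0, so m = −4/3 or m = 0.
Through (12, −1) these give 4x + 3y = 45 and y = −1.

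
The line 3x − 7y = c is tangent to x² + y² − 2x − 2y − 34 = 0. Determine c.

For a tangent, require d(centre, line) = r = 6.
|3·1 − 7·1 − c| / √58 = 6
|c − (−4)| = 6√58.

c = −4 ± 6√58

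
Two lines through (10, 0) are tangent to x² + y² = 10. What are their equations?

Write the tangent as mx − y + (0 − m·(10)) = 0 and set its distance from the centre to √10:
[m·(−10) − (0)]² = 10(m² + 1)
9m² − 1 = 0, so m = −1/3 or m = 1/3.
Through (10, 0) these give x + 3y = 10 and x − 3y = 10.

x + 3y = 10 and x − 3y = 10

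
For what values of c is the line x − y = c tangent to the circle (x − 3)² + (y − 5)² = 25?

c = −2 ± 5√2

Tangency holds when the distance from the centre (3, 5) to the line equals the radius 5:
|1·3 − 1·5 − c| / √2 = 5
|c − (−2)| = 5√2.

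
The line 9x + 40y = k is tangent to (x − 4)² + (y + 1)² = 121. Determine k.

The line touches the circle iff its distance from (4, −1) is 11:
|9·4 + 40·(−1) − k| / √1681 = 11
|k − (−4)| = 11·41, so k = 447 or k = −455.

k = −455 or k = 447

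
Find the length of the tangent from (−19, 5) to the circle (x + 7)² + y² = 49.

With centre O = (−7, 0), |OP|² = 169 and r² = 49.
Power of the point: PT² = |PO|² − r² = 120, so PT = 2√30.

2√30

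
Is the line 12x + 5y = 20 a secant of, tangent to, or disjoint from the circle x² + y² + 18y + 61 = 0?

Centre (0, −9), r² = 20. Distance² from centre to line = (−65)²/169 = 25.
Since d² > r², the line lies outside the circle.

disjoint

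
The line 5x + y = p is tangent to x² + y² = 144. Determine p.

The line touches the circle iff its distance from (0, 0) is 12:
|5·0 + 1·0 − p| / √26 = 12
|p| = 12√26.

p = ±12√26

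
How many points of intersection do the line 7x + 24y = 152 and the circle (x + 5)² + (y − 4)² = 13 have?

d² = (7·(−5) + 24·4 − (152))²/625 = 8281/625; r² = 13.
Since d² > r², the line lies outside the circle.

0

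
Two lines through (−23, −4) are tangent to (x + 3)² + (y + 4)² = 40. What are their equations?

Write the tangent as mx − y + (−4 − m·(−23)) = 0 and set its distance from the centre to 2√10:
(20m − (0))² = 40(m² + 1)
9m² − 1 = 0, so m = 1/3 or m = −1/3.
Through (−23, −4) these give x − 3y = −11 and x + 3y = −35.

x − 3y = −11 and x + 3y = −35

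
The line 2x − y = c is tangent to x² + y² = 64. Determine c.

c = ±8√5

For a tangent, require d(centre, line) = r = 8.
|2·0 − 1·0 − c| / √5 = 8
|c| = 8√5.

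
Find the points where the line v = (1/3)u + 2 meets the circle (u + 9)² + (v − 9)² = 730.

Substitute v = (6 + u)/3:
10u² + 120u − 5400 = 0  ⟹  u² + 12u − 540 = 0
u = 18 or u = −30, giving (18, 8) and (−30, −8).

(−30, −8) and (18, 8)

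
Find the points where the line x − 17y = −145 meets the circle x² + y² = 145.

(−9, 8) and (8, 9)

From the line, y = (145 + x)/17. Substituting:
290x² + 290x − 20880 = 0  ⟹  x² + x − 72 = 0
x = 8 or x = −9, giving (8, 9) and (−9, 8).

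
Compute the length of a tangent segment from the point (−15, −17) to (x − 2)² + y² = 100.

√478

Centre (2, 0), r² = 100. |PO|² = (−17)² + (−17)² = 578.
By the tangent–radius right angle, tangent length = √(|PO|² − r²) = √478.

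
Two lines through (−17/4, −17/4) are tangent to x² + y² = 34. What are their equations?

5x + 3y = −34 and 3x + 5y = −34

Let a tangent through (−17/4, −17/4) have slope m. Its distance from (0, 0) must equal √34:
(17/4m − (17/4))² = 34(m² + 1)
15m² + 34m + 15 = 0, so m = −5/3 or m = −3/5.
With m = −5/3: 5x + 3y = −34. With m = −3/5: 3x + 5y = −34.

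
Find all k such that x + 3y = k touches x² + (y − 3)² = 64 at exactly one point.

The line touches the circle iff its distance from (0, 3) is 8:
|1·0 + 3·3 − k| / √10 = 8
|k − (9)| = 8√10.

k = 9 ± 8√10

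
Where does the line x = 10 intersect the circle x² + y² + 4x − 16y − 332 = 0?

The line gives x = 10. Substituting into the circle:
y² − 16y − 192 = 0
y = 24 or y = −8, giving (10, 24) and (10, −8).

(10, −8) and (10, 24)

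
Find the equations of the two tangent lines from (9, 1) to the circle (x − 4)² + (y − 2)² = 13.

Let a tangent through (9, 1) have slope m. Its distance from (4, 2) must equal √13:
(−5m − (1))² = 13(m² + 1)
6m² + 5m − 6 = 0, so m = −3/2 or m = 2/3.
With m = −3/2: 3x + 2y = 29. With m = 2/3: 2x − 3y = 15.

3x + 2y = 29 and 2x − 3y = 15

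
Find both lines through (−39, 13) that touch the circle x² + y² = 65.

Write the tangent as mx − y + (13 − m·(−39)) = 0 and set its distance from the centre to √65:
[m·(39) − (−13)]² = 65(m² + 1)
56m² + 39m + 4 = 0, so m = −4/7 or m = −1/8.
Through (−39, 13) these give 4x + 7y = −65 and x + 8y = 65.

4x + 7y = −65 and x + 8y = 65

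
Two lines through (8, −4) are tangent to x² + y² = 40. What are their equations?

A line y − (−4) = m(x − (8)) is tangent when its distance from (0, 0) is 2√10:
[m·(−8) − (4)]² = 40(m² + 1)
3m² + 8m − 3 = 0, so m = −3 or m = 1/3.
With m = −3: 3x + y = 20. With m = 1/3: x − 3y = 20.

3x + y = 20 and x − 3y = 20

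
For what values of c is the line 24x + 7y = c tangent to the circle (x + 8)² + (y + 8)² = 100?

The line touches the circle iff its distance from (−8, −8) is 10:
|24·(−8) + 7·(−8) − c| / √625 = 10
|c − (−248)| = 10·25, so c = 2 or c = −498.

c = −498 or c = 2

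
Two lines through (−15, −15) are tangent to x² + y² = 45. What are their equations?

A line y − (−15) = m(x − (−15)) is tangent when its distance from (0, 0) is 3√5:
[m·(15) − (15)]² = 45(m² + 1)
2m² − 5m + 2 = 0, so m = 1/2 or m = 2.
Through (−15, −15) these give x − 2y = 15 and 2x − y = −15.

x − 2y = 15 and 2x − y = −15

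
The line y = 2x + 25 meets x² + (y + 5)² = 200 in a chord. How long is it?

4√5

Centre (0, −5), r² = 200. Perpendicular distance d from centre to line = |30| / √5 = 30/√5.
Chord = 2√(r² − d²) = 2·√(20) = 4√5.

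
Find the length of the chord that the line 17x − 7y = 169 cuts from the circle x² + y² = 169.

13√2

Centre (0, 0), r² = 169. Perpendicular distance d from centre to line = |−169| / √338 = 169/√338.
Half the chord is √(r² − d²) = √(169/2), so the full chord is 13√2.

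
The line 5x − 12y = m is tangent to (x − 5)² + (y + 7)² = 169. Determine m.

m = −60 or m = 278

The line touches the circle iff its distance from (5, −7) is 13:
|5·5 − 12·(−7) − m| / √169 = 13
|m − (109)| = 13·13, so m = 278 or m = −60.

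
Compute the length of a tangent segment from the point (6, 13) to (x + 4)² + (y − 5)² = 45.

Centre (−4, 5), r² = 45. |PO|² = (10)² + (8)² = 164.
Power of the point: PT² = |PO|² − r² = 119, so PT = √119.

√119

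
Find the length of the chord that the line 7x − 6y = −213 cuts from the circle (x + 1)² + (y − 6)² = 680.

4√85

Centre (−1, 6), r² = 680. Perpendicular distance d from centre to line = |170| / √85 = 170/√85.
Chord = 2√(r² − d²) = 2·√(340) = 4√85.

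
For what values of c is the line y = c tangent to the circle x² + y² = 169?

Tangency holds when the distance from the centre (0, 0) to the line equals the radius 13:
|0·0 + 1·0 − c| / √1 = 13
|c| = 13, so c = 13 or c = −13.

c = −13 or c = 13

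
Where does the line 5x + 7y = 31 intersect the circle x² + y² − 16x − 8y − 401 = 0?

Substitute y = (31 − 5x)/7:
74x² − 814x − 20424 = 0  ⟹  x² − 11x − 276 = 0
x = 23 or x = −12, giving (23, −12) and (−12, 13).

(−12, 13) and (23, −12)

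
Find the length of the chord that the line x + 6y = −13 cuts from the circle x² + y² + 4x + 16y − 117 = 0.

4√37

The distance from (−2, −8) to the line is 37/√37, and r² = 185.
Chord = 2√(r² − d²) = 2·√(148) = 4√37.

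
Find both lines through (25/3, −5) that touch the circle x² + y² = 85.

6x − 7y = 85 and 9x − 2y = 85

Let a tangent through (25/3, −5) have slope m. Its distance from (0, 0) must equal √85:
[m·(−25/3) − (5)]² = 85(m² + 1)
14m² − 75m + 54 = 0, so m = 6/7 or m = 9/2.
With m = 6/7: 6x − 7y = 85. With m = 9/2: 9x − 2y = 85.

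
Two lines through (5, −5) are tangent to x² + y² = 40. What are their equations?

x − 3y = 20 and 3x − y = 20

Write the tangent as mx − y + (−5 − m·(5)) = 0 and set its distance from the centre to 2√10:
[m·(−5) − (5)]² = 40(m² + 1)
3m² − 10m + 3 = 0, so m = 1/3 or m = 3.
With m = 1/3: x − 3y = 20. With m = 3: 3x − y = 20.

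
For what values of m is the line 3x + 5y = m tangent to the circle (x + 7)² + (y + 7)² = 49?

The line touches the circle iff its distance from (−7, −7) is 7:
|3·(−7) + 5·(−7) − m| / √34 = 7
|m − (−56)| = 7√34.

m = −56 ± 7√34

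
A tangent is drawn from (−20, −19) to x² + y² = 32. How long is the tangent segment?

Centre (0, 0), r² = 32. |PO|² = (−20)² + (−19)² = 761.
By the tangent–radius right angle, tangent length = √(|PO|² − r²) = √729 = 27.

27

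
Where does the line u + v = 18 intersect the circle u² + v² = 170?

(7, 11) and (11, 7)

Substitute v = −u + 18:
2u² − 36u + 154 = 0  ⟹  u² − 18u + 77 = 0
u = 11 or u = 7, giving (11, 7) and (7, 11).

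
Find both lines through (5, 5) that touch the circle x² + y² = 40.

Let a tangent through (5, 5) have slope m. Its distance from (0, 0) must equal 2√10:
(−5m − (−5))² = 40(m² + 1)
3m² + 10m + 3 = 0, so m = −3 or m = −1/3.
With m = −3: 3x + y = 20. With m = −1/3: x + 3y = 20.

3x + y = 20 and x + 3y = 20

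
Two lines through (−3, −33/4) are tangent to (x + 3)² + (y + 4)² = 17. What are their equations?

A line y − (−33/4) = m(x − (−3)) is tangent when its distance from (−3, −4) is √17:
[m·(0) − (17/4)]² = 17(m² + 1)
16m² − 1 = 0, so m = 1/4 or m = −1/4.
Through (−3, −33/4) these give x − 4y = 30 and x + 4y = −36.

x − 4y = 30 and x + 4y = −36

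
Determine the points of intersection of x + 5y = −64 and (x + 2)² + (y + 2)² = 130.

(−9, −11) and (1, −13)

Express y = (−64 − x)/5 and substitute into the circle:
26x² + 208x − 234 = 0  ⟹  x² + 8x − 9 = 0
x = 1 or x = −9, giving (1, −13) and (−9, −11).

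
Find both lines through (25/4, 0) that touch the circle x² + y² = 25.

4x + 3y = 25 and 4x − 3y = 25

Write the tangent as mx − y + (0 − m·(25/4)) = 0 and set its distance from the centre to 5:
(−25/4m − (0))² = 25(m² + 1)
9m² − 16 = 0, so m = −4/3 or m = 4/3.
Through (25/4, 0) these give 4x + 3y = 25 and 4x − 3y = 25.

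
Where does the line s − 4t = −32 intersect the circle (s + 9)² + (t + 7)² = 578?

(−32, 0) and (8, 10)

Express t = (32 + s)/4 and substitute into the circle:
17s² + 408s − 4352 = 0  ⟹  s² + 24s − 256 = 0
s = 8 or s = −32, giving (8, 10) and (−32, 0).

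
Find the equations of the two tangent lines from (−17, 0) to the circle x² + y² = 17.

Write the tangent as mx − y + (0 − m·(−17)) = 0 and set its distance from the centre to √17:
[m·(17) − (0)]² = 17(m² + 1)
16m² − 1 = 0, so m = 1/4 or m = −1/4.
With m = 1/4: x − 4y = −17. With m = −1/4: x + 4y = −17.

x − 4y = −17 and x + 4y = −17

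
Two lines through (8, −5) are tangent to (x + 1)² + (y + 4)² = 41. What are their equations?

5x + 4y = 20 and 4x − 5y = 57

A line y − (−5) = m(x − (8)) is tangent when its distance from (−1, −4) is √41:
[m·(−9) − (1)]² = 41(m² + 1)
20m² + 9m − 20 = 0, so m = −5/4 or m = 4/5.
Through (8, −5) these give 5x + 4y = 20 and 4x − 5y = 57.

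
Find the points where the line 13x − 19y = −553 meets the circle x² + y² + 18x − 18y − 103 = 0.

Substitute y = (553 + 13x)/19:
530x² + 16430x + 79500 = 0  ⟹  x² + 31x + 150 = 0
x = −6 or x = −25, giving (−6, 25) and (−25, 12).

(−25, 12) and (−6, 25)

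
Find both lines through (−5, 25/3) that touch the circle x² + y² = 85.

A line y − (25/3) = m(x − (−5)) is tangent when its distance from (0, 0) is √85:
(5m − (−25/3))² = 85(m² + 1)
54m² − 75m + 14 = 0, so m = 2/9 or m = 7/6.
Through (−5, 25/3) these give 2x − 9y = −85 and 7x − 6y = −85.

2x − 9y = −85 and 7x − 6y = −85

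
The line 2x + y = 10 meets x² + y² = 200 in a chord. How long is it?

Substitute y = −2x + 10:
5x² − 40x − 100 = 0  ⟹  x² − 8x − 20 = 0
x = 10 or x = −2, giving (10, −10) and (−2, 14).
|(10, −10) − (−2, 14)| = √((12)² + (−24)²) = 12√5.

12√5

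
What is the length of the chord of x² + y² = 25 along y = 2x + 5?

Express y = 2x + 5 and substitute into the circle:
5x² + 20x = 0  ⟹  x² + 4x = 0
x = 0 or x = −4, giving (0, 5) and (−4, −3).
|(0, 5) − (−4, −3)| = √((4)² + (8)²) = 4√5.

4√5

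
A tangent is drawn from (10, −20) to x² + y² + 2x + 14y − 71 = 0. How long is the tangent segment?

Centre (−1, −7), r² = 121. |PO|² = (11)² + (−13)² = 290.
Power of the point: PT² = |PO|² − r² = 169, so PT = 13.

13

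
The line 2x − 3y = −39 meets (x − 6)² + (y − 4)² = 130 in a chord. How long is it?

2√13

Centre (6, 4), r² = 130. Perpendicular distance d from centre to line = |39| / √13 = 39/√13.
Chord = 2√(r² − d²) = 2·√(13) = 2√13.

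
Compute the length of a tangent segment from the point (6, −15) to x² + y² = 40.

√221

The centre is (0, 0) and r = 2√10. The square of the distance from P to the centre is 36 + 225 = 261.
The tangent meets the radius at right angles, so tangent² = |PO|² − r² = 261 − 40 = 221.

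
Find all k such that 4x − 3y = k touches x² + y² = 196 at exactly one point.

k = −70 or k = 70

For a tangent, require d(centre, line) = r = 14.
|4·0 − 3·0 − k| / √25 = 14
|k| = 14·5, so k = 70 or k = −70.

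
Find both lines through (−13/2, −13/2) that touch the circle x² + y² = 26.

Write the tangent as mx − y + (−13/2 − m·(−13/2)) = 0 and set its distance from the centre to √26:
[m·(13/2) − (13/2)]² = 26(m² + 1)
5m² − 26m + 5 = 0, so m = 1/5 or m = 5.
Through (−13/2, −13/2) these give x − 5y = 26 and 5x − y = −26.

x − 5y = 26 and 5x − y = −26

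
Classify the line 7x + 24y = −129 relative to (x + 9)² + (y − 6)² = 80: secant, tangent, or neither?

secant

Centre (−9, 6), r² = 80. Distance² from centre to line = (210)²/625 = 1764/25.
Since d² < r², the line cuts the circle twice.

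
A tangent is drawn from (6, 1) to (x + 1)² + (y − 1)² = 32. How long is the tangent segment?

√17

The centre is (−1, 1) and r = 4√2. The square of the distance from P to the centre is 49 + 0 = 49.
Power of the point: PT² = |PO|² − r² = 17, so PT = √17.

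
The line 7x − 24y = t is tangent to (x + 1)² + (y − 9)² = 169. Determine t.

Tangency holds when the distance from the centre (−1, 9) to the line equals the radius 13:
|7·(−1) − 24·9 − t| / √625 = 13
|t − (−223)| = 13·25, so t = 102 or t = −548.

t = −548 or t = 102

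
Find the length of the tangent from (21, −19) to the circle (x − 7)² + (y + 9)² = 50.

√246

Centre (7, −9), r² = 50. |PO|² = (14)² + (−10)² = 296.
Power of the point: PT² = |PO|² − r² = 246, so PT = √246.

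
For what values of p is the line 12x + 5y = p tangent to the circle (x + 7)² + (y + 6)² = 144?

The line touches the circle iff its distance from (−7, −6) is 12:
|12·(−7) + 5·(−6) − p| / √169 = 12
|p − (−114)| = 12·13, so p = 42 or p = −270.

p = −270 or p = 42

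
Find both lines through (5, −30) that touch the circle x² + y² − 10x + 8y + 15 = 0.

5x + y = −5 and 5x − y = 55

A line y − (−30) = m(x − (5)) is tangent when its distance from (5, −4) is √26:
(0m − (26))² = 26(m² + 1)
m² − 25 = 0, so m = −5 or m = 5.
With m = −5: 5x + y = −5. With m = 5: 5x − y = 55.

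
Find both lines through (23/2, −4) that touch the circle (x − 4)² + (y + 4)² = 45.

2x − y = 27 and 2x + y = 19

Let a tangent through (23/2, −4) have slope m. Its distance from (4, −4) must equal 3√5:
(−15/2m − (0))² = 45(m² + 1)
m² − 4 = 0, so m = 2 or m = −2.
Through (23/2, −4) these give 2x − y = 27 and 2x + y = 19.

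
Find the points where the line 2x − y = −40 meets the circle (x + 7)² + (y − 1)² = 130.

(−18, 4) and (−16, 8)

Substitute y = 2x + 40:
5x² + 170x + 1440 = 0  ⟹  x² + 34x + 288 = 0
x = −16 or x = −18, giving (−16, 8) and (−18, 4).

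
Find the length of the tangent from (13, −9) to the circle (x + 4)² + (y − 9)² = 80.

The centre is (−4, 9) and r = 4√5. The square of the distance from P to the centre is 289 + 324 = 613.
The tangent meets the radius at right angles, so tangent² = |PO|² − r² = 613 − 80 = 533.

√533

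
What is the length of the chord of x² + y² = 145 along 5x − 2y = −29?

Substitute y = (29 + 5x)/2:
29x² + 290x + 261 = 0  ⟹  x² + 10x + 9 = 0
x = −1 or x = −9, giving (−1, 12) and (−9, −8).
|(−1, 12) − (−9, −8)| = √((8)² + (20)²) = 4√29.

4√29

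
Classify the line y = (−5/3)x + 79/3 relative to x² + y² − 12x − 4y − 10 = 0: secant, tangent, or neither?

Substituting the line into the circle gives 34x² − 838x + 5203 = 0.
Discriminant = (−838)² − 4·34·(5203) = −5364 < 0.
No real roots: the line does not meet the circle.

neither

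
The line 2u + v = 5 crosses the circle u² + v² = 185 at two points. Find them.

(−4, 13) and (8, −11)

Express v = −2u + 5 and substitute into the circle:
5u² − 20u − 160 = 0  ⟹  u² − 4u − 32 = 0
u = 8 or u = −4, giving (8, −11) and (−4, 13).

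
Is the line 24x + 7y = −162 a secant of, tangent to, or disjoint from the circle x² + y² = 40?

d² = (24·0 + 7·0 − (−162))²/625 = 26244/625; r² = 40.
Since d² > r², the line lies outside the circle.

disjoint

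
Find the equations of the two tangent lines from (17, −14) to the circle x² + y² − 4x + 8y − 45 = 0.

x + 8y = −95 and 7x + 4y = 63

A line y − (−14) = m(x − (17)) is tangent when its distance from (2, −4) is √65:
[m·(−15) − (10)]² = 65(m² + 1)
32m² + 60m + 7 = 0, so m = −1/8 or m = −7/4.
Through (17, −14) these give x + 8y = −95 and 7x + 4y = 63.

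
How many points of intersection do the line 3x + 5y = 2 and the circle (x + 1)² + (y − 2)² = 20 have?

Centre (−1, 2), r² = 20. Distance² from centre to line = (5)²/34 = 25/34.
Since d² < r², the line cuts the circle twice.

2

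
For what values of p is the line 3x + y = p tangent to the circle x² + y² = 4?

p = ±2√10

Tangency holds when the distance from the centre (0, 0) to the line equals the radius 2:
|3·0 + 1·0 − p| / √10 = 2
|p| = 2√10.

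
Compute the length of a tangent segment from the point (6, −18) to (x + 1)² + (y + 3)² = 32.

With centre O = (−1, −3), |OP|² = 274 and r² = 32.
Power of the point: PT² = |PO|² − r² = 242, so PT = 11√2.

11√2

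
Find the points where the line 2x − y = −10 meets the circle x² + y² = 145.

Substitute y = 2x + 10:
5x² + 40x − 45 = 0  ⟹  x² + 8x − 9 = 0
x = 1 or x = −9, giving (1, 12) and (−9, −8).

(−9, −8) and (1, 12)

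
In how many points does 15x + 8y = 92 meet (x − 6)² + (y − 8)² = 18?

2

d² = (15·6 + 8·8 − (92))²/289 = 3844/289; r² = 18.
Since d² < r², the line cuts the circle twice.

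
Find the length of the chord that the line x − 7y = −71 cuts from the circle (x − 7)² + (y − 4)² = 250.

20√2

The distance from (7, 4) to the line is 50/√50, and r² = 250.
Half the chord is √(r² − d²) = √(200), so the full chord is 20√2.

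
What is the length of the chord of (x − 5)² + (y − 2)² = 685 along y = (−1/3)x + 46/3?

15√10

The distance from (5, 2) to the line is 35/√10, and r² = 685.
Chord = 2√(r² − d²) = 2·√(1125/2) = 15√10.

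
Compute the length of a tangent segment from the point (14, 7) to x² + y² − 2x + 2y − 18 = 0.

√213

The centre is (1, −1) and r = 2√5. The square of the distance from P to the centre is 169 + 64 = 233.
The tangent meets the radius at right angles, so tangent² = |PO|² − r² = 233 − 20 = 213.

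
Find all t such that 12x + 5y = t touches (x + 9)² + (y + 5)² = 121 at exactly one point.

The line touches the circle iff its distance from (−9, −5) is 11:
|12·(−9) + 5·(−5) − t| / √169 = 11
|t − (−133)| = 11·13, so t = 10 or t = −276.

t = −276 or t = 10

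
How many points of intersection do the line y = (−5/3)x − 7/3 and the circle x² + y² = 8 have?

Substituting the line into the circle gives 34x² + 70x − 23 = 0.
Discriminant = (70)² − 4·34·(−23) = 8028 > 0.
Two real roots: the line is a secant.

2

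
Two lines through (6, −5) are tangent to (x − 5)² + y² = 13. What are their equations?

Write the tangent as mx − y + (−5 − m·(6)) = 0 and set its distance from the centre to √13:
[m·(−1) − (5)]² = 13(m² + 1)
6m² − 5m − 6 = 0, so m = −2/3 or m = 3/2.
Through (6, −5) these give 2x + 3y = −3 and 3x − 2y = 28.

2x + 3y = −3 and 3x − 2y = 28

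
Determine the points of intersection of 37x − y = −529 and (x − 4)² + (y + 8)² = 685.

From the line, y = 37x + 529. Substituting:
1370x² + 39730x + 287700 = 0  ⟹  x² + 29x + 210 = 0
x = −14 or x = −15, giving (−14, 11) and (−15, −26).

(−15, −26) and (−14, 11)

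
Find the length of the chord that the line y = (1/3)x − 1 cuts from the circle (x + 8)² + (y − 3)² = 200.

Centre (−8, 3), r² = 200. Perpendicular distance d from centre to line = |−20| / √10 = 20/√10.
Chord = 2√(r² − d²) = 2·√(160) = 8√10.

8√10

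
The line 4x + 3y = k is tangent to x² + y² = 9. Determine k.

k = −15 or k = 15

For a tangent, require d(centre, line) = r = 3.
|4·0 + 3·0 − k| / √25 = 3
|k| = 3·5, so k = 15 or k = −15.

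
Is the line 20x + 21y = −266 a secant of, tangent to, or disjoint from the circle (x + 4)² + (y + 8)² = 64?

d² = (20·(−4) + 21·(−8) − (−266))²/841 = 324/841; r² = 64.
Since d² < r², the line cuts the circle twice.

secant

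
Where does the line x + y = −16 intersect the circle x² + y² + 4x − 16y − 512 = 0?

From the line, y = −x − 16. Substituting:
2x² + 52x = 0  ⟹  x² + 26x = 0
x = 0 or x = −26, giving (0, −16) and (−26, 10).

(−26, 10) and (0, −16)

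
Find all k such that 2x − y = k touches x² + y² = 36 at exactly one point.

Tangency holds when the distance from the centre (0, 0) to the line equals the radius 6:
|2·0 − 1·0 − k| / √5 = 6
|k| = 6√5.

k = ±6√5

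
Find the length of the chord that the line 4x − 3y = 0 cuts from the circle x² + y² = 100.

Express y = (4x)/3 and substitute into the circle:
25x² − 900 = 0  ⟹  x² − 36 = 0
x = 6 or x = −6, giving (6, 8) and (−6, −8).
|(6, 8) − (−6, −8)| = √((12)² + (16)²) = 20.

20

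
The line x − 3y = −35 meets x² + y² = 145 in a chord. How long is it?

3√10

Centre (0, 0), r² = 145. Perpendicular distance d from centre to line = |35| / √10 = 35/√10.
Chord = 2√(r² − d²) = 2·√(45/2) = 3√10.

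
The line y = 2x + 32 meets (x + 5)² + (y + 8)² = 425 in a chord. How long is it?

14√5

The distance from (−5, −8) to the line is 30/√5, and r² = 425.
Chord = 2√(r² − d²) = 2·√(245) = 14√5.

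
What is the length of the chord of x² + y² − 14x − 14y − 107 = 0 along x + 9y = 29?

Express y = (29 − x)/9 and substitute into the circle:
82x² − 1066x − 11480 = 0  ⟹  x² − 13x − 140 = 0
x = 20 or x = −7, giving (20, 1) and (−7, 4).
|(20, 1) − (−7, 4)| = √((27)² + (−3)²) = 3√82.

3√82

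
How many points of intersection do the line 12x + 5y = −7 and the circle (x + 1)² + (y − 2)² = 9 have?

Centre (−1, 2), r² = 9. Distance² from centre to line = (5)²/169 = 25/169.
Since d² < r², the line cuts the circle twice.

2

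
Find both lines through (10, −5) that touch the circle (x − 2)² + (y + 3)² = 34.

Let a tangent through (10, −5) have slope m. Its distance from (2, −3) must equal √34:
(−8m − (2))² = 34(m² + 1)
15m² + 16m − 15 = 0, so m = 3/5 or m = −5/3.
Through (10, −5) these give 3x − 5y = 55 and 5x + 3y = 35.

3x − 5y = 55 and 5x + 3y = 35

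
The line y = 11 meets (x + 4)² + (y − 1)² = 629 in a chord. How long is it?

46

The distance from (−4, 1) to the line is 10, and r² = 629.
Half the chord is √(r² − d²) = √(529), so the full chord is 46.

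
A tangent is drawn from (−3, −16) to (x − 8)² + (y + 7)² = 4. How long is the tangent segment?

Centre (8, −7), r² = 4. |PO|² = (−11)² + (−9)² = 202.
Power of the point: PT² = |PO|² − r² = 198, so PT = 3√22.

3√22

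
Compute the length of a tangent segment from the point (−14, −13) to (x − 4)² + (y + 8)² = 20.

√329

With centre O = (4, −8), |OP|² = 349 and r² = 20.
By the tangent–radius right angle, tangent length = √(|PO|² − r²) = √329.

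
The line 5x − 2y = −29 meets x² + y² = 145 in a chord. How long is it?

The distance from (0, 0) to the line is 29/√29, and r² = 145.
Half the chord is √(r² − d²) = √(116), so the full chord is 4√29.

4√29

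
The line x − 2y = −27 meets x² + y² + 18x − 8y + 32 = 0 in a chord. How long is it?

Centre (−9, 4), r² = 65. Perpendicular distance d from centre to line = |10| / √5 = 10/√5.
Chord = 2√(r² − d²) = 2·√(45) = 6√5.

6√5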